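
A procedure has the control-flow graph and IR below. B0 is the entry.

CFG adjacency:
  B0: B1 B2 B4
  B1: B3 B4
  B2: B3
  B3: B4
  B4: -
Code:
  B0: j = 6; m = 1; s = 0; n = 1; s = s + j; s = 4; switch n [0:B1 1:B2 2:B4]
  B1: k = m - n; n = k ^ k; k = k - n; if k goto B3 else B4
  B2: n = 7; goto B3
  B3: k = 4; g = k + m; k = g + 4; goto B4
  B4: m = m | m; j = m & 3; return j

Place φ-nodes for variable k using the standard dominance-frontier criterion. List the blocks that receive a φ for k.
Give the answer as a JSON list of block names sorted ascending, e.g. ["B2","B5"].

Answer: ["B3", "B4"]

Analysis:
idom tree: B1←B0 B2←B0 B3←B0 B4←B0
Dom∩ at merges:
  B3: preds {B1,B2}: {B0,B1} ∩ {B0,B2} = {B0}; idom=B0
  B4: preds {B0,B1,B3}: {B0} ∩ {B0,B1} ∩ {B0,B3} = {B0}; idom=B0

DF walk-up:
  B3←B1: walk B1 to B0
  B3←B2: walk B2 to B0
  B4←B0: walk · to B0
  B4←B1: walk B1 to B0
  B4←B3: walk B3 to B0
  DF(B0)=∅
  DF(B1)={B3,B4}
  DF(B2)={B3}
  DF(B3)={B4}
  DF(B4)=∅

φ for k: defs {B1,B3}
  DF⁺ = {B3,B4}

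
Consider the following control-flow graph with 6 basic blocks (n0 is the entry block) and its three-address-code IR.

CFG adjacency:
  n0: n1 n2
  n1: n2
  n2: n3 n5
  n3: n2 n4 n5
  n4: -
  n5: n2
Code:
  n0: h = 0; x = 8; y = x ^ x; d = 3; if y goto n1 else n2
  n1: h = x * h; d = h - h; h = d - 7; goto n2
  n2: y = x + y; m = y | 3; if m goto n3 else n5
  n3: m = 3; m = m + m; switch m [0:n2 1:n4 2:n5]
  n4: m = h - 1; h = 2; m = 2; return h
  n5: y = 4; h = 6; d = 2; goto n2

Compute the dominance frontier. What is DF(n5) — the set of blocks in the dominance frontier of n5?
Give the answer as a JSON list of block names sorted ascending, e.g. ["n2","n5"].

Answer: ["n2"]

Analysis:
idom tree: n1←n0 n2←n0 n3←n2 n4←n3 n5←n2
Dom∩ at merges:
  n2: preds {n0,n1,n3,n5}: {n0} ∩ {n0,n1} ∩ {n0,n2,n3} ∩ {n0,n2,n5} = {n0}; idom=n0
  n5: preds {n2,n3}: {n0,n2} ∩ {n0,n2,n3} = {n0,n2}; idom=n2

Frontier:
  n2←n0: walk · to n0
  n2←n1: walk n1 to n0
  n2←n3: walk n3→n2 to n0
  n2←n5: walk n5→n2 to n0
  n5←n2: walk · to n2
  n5←n3: walk n3 to n2
  n0 → ∅
  n1 → {n2}
  n2 → {n2}
  n3 → {n2,n5}
  n4 → ∅
  n5 → {n2}

DF(n5) = ["n2"]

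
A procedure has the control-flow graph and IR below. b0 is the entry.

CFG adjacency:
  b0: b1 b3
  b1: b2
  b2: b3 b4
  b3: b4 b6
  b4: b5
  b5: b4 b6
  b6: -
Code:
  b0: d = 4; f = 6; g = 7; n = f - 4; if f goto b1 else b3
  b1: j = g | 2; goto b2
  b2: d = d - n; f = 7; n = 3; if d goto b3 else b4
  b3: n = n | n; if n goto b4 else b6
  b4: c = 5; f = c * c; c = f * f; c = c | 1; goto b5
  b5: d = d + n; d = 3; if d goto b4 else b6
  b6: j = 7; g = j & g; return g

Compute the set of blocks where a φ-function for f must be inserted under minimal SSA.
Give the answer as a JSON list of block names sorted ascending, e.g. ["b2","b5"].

Answer: ["b3", "b4", "b6"]

Analysis:
idom tree: b1←b0 b2←b1 b3←b0 b4←b0 b5←b4 b6←b0
Dom at joins:
  b3: preds {b0,b2}: {b0} ∩ {b0,b1,b2} = {b0}; idom=b0
  b4: preds {b2,b3,b5}: {b0,b1,b2} ∩ {b0,b3} ∩ {b0,b4,b5} = {b0}; idom=b0
  b6: preds {b3,b5}: {b0,b3} ∩ {b0,b4,b5} = {b0}; idom=b0

DF walk-up:
  join b3 pred b0: · stop@b0
  join b3 pred b2: b2→b1 stop@b0
  join b4 pred b2: b2→b1 stop@b0
  join b4 pred b3: b3 stop@b0
  join b4 pred b5: b5→b4 stop@b0
  join b6 pred b3: b3 stop@b0
  join b6 pred b5: b5→b4 stop@b0
  DF(b0)=∅
  DF(b1)={b3,b4}
  DF(b2)={b3,b4}
  DF(b3)={b4,b6}
  DF(b4)={b4,b6}
  DF(b5)={b4,b6}
  DF(b6)=∅

φ for f: defs {b0,b2,b4}
  DF⁺ = {b3,b4,b6}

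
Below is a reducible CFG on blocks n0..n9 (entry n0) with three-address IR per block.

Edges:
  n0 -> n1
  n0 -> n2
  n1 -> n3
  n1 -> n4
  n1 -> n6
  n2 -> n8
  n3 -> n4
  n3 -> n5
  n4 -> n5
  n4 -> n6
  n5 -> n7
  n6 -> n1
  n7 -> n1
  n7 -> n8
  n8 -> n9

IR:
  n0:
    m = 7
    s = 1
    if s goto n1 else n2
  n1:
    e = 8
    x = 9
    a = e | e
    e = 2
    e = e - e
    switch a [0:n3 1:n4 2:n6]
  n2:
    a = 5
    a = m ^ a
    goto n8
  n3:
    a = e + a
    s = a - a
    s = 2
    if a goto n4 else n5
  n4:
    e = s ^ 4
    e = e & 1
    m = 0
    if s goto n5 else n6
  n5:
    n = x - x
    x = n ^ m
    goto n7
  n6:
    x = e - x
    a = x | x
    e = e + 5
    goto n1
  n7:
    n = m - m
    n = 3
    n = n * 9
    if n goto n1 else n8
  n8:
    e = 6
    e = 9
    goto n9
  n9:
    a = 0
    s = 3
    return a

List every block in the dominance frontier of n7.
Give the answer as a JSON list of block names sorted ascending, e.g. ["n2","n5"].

idom tree: n1←n0 n2←n0 n3←n1 n4←n1 n5←n1 n6←n1 n7←n5 n8←n0 n9←n8
Join-block Dom:
  n1: preds {n0,n6,n7}: {n0} ∩ {n0,n1,n6} ∩ {n0,n1,n5,n7} = {n0}; idom=n0
  n4: preds {n1,n3}: {n0,n1} ∩ {n0,n1,n3} = {n0,n1}; idom=n1
  n5: preds {n3,n4}: {n0,n1,n3} ∩ {n0,n1,n4} = {n0,n1}; idom=n1
  n6: preds {n1,n4}: {n0,n1} ∩ {n0,n1,n4} = {n0,n1}; idom=n1
  n8: preds {n2,n7}: {n0,n2} ∩ {n0,n1,n5,n7} = {n0}; idom=n0

DF walk-up:
  n1←n0: walk · to n0
  n1←n6: walk n6→n1 to n0
  n1←n7: walk n7→n5→n1 to n0
  n4←n1: walk · to n1
  n4←n3: walk n3 to n1
  n5←n3: walk n3 to n1
  n5←n4: walk n4 to n1
  n6←n1: walk · to n1
  n6←n4: walk n4 to n1
  n8←n2: walk n2 to n0
  n8←n7: walk n7→n5→n1 to n0
  n0 → ∅
  n1 → {n1,n8}
  n2 → {n8}
  n3 → {n4,n5}
  n4 → {n5,n6}
  n5 → {n1,n8}
  n6 → {n1}
  n7 → {n1,n8}
  n8 → ∅
  n9 → ∅

DF(n7) = ["n1", "n8"]

Answer: ["n1", "n8"]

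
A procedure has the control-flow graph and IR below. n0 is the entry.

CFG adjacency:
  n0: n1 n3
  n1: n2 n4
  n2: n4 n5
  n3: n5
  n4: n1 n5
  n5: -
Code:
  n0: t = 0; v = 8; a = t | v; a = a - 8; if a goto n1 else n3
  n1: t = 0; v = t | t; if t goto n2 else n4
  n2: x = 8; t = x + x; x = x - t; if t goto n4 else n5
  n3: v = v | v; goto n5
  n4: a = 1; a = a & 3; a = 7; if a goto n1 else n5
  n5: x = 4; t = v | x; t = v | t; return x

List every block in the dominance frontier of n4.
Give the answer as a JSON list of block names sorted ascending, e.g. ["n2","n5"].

Answer: ["n1", "n5"]

Working:
idom tree: n1←n0 n2←n1 n3←n0 n4←n1 n5←n0
Join-block Dom:
  n1: preds {n0,n4}: {n0} ∩ {n0,n1,n4} = {n0}; idom=n0
  n4: preds {n1,n2}: {n0,n1} ∩ {n0,n1,n2} = {n0,n1}; idom=n1
  n5: preds {n2,n3,n4}: {n0,n1,n2} ∩ {n0,n3} ∩ {n0,n1,n4} = {n0}; idom=n0

Frontier:
  join n1 pred n0: · stop@n0
  join n1 pred n4: n4→n1 stop@n0
  join n4 pred n1: · stop@n1
  join n4 pred n2: n2 stop@n1
  join n5 pred n2: n2→n1 stop@n0
  join n5 pred n3: n3 stop@n0
  join n5 pred n4: n4→n1 stop@n0
  n0 → ∅
  n1 → {n1,n5}
  n2 → {n4,n5}
  n3 → {n5}
  n4 → {n1,n5}
  n5 → ∅

DF(n4) = ["n1", "n5"]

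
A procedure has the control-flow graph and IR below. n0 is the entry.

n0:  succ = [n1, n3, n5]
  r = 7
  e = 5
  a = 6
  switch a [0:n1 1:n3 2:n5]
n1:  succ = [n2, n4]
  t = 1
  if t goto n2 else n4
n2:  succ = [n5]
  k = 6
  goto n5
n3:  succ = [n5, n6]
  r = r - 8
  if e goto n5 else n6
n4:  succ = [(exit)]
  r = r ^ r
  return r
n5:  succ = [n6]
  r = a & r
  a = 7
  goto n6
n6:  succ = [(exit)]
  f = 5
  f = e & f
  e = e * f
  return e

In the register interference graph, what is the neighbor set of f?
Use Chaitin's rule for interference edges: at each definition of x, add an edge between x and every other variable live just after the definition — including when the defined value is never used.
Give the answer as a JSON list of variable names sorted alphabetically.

def/use:
  n0: def={a,e,r} ue=∅
  n1: def={t} ue=∅
  n2: def={k} ue=∅
  n3: def={r} ue={e,r}
  n4: def={r} ue={r}
  n5: def={a,r} ue={a,r}
  n6: def={e,f} ue={e}

Backward fixpoint:
  n0 li=∅ lo={a,e,r}
  n1 li={a,e,r} lo={a,e,r}
  n2 li={a,e,r} lo={a,e,r}
  n3 li={a,e,r} lo={a,e,r}
  n4 li={r} lo=∅
  n5 li={a,e,r} lo={e}
  n6 li={e} lo=∅

Conflict graph:
  a↔{e,k,r,t}
  e↔{a,f,k,r,t}
  f↔{e}
  k↔{a,e,r}
  r↔{a,e,k,t}
  t↔{a,e,r}

N(f) = ["e"]

Answer: ["e"]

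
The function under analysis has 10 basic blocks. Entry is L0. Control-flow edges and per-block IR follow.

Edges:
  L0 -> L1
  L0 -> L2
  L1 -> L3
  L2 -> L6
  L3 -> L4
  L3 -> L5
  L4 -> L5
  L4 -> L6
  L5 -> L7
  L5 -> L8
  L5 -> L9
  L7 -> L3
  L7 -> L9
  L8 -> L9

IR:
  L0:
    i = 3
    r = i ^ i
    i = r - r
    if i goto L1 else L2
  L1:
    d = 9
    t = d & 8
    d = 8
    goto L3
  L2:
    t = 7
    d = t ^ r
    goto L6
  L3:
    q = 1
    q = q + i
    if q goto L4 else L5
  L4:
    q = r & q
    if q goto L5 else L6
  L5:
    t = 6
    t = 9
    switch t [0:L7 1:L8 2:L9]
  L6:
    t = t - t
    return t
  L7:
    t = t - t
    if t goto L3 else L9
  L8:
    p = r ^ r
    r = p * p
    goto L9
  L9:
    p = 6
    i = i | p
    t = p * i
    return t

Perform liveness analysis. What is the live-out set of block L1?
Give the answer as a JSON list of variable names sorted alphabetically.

Per-block:
  L0 def {i,r} use ∅
  L1 def {d,t} use ∅
  L2 def {d,t} use {r}
  L3 def {q} use {i}
  L4 def {q} use {q,r}
  L5 def {t} use ∅
  L6 def {t} use {t}
  L7 def {t} use {t}
  L8 def {p,r} use {r}
  L9 def {i,p,t} use {i}

Liveness:
  live L0: ∅→{i,r}
  live L1: {i,r}→{i,r,t}
  live L2: {r}→{t}
  live L3: {i,r,t}→{i,q,r,t}
  live L4: {i,q,r,t}→{i,r,t}
  live L5: {i,r}→{i,r,t}
  live L6: {t}→∅
  live L7: {i,r,t}→{i,r,t}
  live L8: {i,r}→{i}
  live L9: {i}→∅

live-out(L1) = ["i", "r", "t"]

Answer: ["i", "r", "t"]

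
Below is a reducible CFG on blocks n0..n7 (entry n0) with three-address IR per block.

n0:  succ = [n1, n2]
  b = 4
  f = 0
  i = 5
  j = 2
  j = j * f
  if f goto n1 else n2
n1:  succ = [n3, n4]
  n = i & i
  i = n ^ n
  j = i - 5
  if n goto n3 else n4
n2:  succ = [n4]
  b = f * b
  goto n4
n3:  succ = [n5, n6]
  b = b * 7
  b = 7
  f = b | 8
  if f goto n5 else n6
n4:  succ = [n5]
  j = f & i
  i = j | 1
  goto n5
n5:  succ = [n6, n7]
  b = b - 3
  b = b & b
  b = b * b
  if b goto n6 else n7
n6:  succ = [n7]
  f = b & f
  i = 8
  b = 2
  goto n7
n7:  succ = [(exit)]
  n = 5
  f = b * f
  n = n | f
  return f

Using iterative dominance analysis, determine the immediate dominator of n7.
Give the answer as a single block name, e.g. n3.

Answer: n0

Derivation:
idom tree: n1←n0 n2←n0 n3←n1 n4←n0 n5←n0 n6←n0 n7←n0
Dom at joins:
  n4: preds {n1,n2}: {n0,n1} ∩ {n0,n2} = {n0}; idom=n0
  n5: preds {n3,n4}: {n0,n1,n3} ∩ {n0,n4} = {n0}; idom=n0
  n6: preds {n3,n5}: {n0,n1,n3} ∩ {n0,n5} = {n0}; idom=n0
  n7: preds {n5,n6}: {n0,n5} ∩ {n0,n6} = {n0}; idom=n0

idom(n7) = n0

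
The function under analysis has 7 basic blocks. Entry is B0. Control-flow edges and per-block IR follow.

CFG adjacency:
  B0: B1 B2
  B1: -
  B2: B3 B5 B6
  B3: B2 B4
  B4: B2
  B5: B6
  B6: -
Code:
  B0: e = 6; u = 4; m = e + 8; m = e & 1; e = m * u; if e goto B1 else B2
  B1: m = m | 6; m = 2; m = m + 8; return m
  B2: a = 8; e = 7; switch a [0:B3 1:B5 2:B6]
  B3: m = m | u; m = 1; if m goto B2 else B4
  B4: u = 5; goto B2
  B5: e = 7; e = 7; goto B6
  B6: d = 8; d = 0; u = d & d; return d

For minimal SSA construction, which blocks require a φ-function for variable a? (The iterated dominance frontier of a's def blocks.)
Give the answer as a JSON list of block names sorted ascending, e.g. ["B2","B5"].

idom tree: B1←B0 B2←B0 B3←B2 B4←B3 B5←B2 B6←B2
Dom at joins:
  B2: preds {B0,B3,B4}: {B0} ∩ {B0,B2,B3} ∩ {B0,B2,B3,B4} = {B0}; idom=B0
  B6: preds {B2,B5}: {B0,B2} ∩ {B0,B2,B5} = {B0,B2}; idom=B2

DF derivation:
  join B2 pred B0: · stop@B0
  join B2 pred B3: B3→B2 stop@B0
  join B2 pred B4: B4→B3→B2 stop@B0
  join B6 pred B2: · stop@B2
  join B6 pred B5: B5 stop@B2
  B0 → ∅
  B1 → ∅
  B2 → {B2}
  B3 → {B2}
  B4 → {B2}
  B5 → {B6}
  B6 → ∅

φ for a: defs {B2}
  DF⁺ = {B2}

Answer: ["B2"]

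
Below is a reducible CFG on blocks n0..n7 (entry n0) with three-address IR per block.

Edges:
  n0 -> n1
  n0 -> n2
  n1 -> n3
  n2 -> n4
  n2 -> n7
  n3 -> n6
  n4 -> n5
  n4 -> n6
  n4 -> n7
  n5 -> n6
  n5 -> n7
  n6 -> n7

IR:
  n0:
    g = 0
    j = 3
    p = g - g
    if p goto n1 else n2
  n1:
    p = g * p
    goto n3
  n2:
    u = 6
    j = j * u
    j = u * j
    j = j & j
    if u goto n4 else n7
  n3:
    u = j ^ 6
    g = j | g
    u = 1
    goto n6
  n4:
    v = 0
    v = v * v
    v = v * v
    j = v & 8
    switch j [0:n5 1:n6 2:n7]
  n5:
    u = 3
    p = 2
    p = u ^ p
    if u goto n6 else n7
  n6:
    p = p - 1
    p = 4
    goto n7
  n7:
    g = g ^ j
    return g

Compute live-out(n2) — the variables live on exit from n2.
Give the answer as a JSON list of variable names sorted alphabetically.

def/use:
  n0: {g,j,p} / ∅
  n1: {p} / {g,p}
  n2: {j,u} / {j}
  n3: {g,u} / {g,j}
  n4: {j,v} / ∅
  n5: {p,u} / ∅
  n6: {p} / {p}
  n7: {g} / {g,j}

Backward fixpoint:
  live n0: ∅→{g,j,p}
  live n1: {g,j,p}→{g,j,p}
  live n2: {g,j,p}→{g,j,p}
  live n3: {g,j,p}→{g,j,p}
  live n4: {g,p}→{g,j,p}
  live n5: {g,j}→{g,j,p}
  live n6: {g,j,p}→{g,j}
  live n7: {g,j}→∅

live-out(n2) = ["g", "j", "p"]

Answer: ["g", "j", "p"]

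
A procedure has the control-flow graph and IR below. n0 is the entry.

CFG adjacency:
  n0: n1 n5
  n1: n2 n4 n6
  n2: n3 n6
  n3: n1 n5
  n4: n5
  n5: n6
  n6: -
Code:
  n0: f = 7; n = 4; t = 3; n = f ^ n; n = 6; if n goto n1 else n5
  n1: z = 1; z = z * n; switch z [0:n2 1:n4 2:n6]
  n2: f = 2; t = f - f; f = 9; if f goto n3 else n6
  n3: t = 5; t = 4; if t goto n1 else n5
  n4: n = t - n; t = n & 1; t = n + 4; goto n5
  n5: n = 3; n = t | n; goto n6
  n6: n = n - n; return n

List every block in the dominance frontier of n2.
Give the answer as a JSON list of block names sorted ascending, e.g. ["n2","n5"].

Answer: ["n1", "n5", "n6"]

Analysis:
idom tree: n1←n0 n2←n1 n3←n2 n4←n1 n5←n0 n6←n0
Dom∩ at merges:
  n1: preds {n0,n3}: {n0} ∩ {n0,n1,n2,n3} = {n0}; idom=n0
  n5: preds {n0,n3,n4}: {n0} ∩ {n0,n1,n2,n3} ∩ {n0,n1,n4} = {n0}; idom=n0
  n6: preds {n1,n2,n5}: {n0,n1} ∩ {n0,n1,n2} ∩ {n0,n5} = {n0}; idom=n0

DF walk-up:
  join n1 pred n0: · stop@n0
  join n1 pred n3: n3→n2→n1 stop@n0
  join n5 pred n0: · stop@n0
  join n5 pred n3: n3→n2→n1 stop@n0
  join n5 pred n4: n4→n1 stop@n0
  join n6 pred n1: n1 stop@n0
  join n6 pred n2: n2→n1 stop@n0
  join n6 pred n5: n5 stop@n0
  n0: DF=∅
  n1: DF={n1,n5,n6}
  n2: DF={n1,n5,n6}
  n3: DF={n1,n5}
  n4: DF={n5}
  n5: DF={n6}
  n6: DF=∅

DF(n2) = ["n1", "n5", "n6"]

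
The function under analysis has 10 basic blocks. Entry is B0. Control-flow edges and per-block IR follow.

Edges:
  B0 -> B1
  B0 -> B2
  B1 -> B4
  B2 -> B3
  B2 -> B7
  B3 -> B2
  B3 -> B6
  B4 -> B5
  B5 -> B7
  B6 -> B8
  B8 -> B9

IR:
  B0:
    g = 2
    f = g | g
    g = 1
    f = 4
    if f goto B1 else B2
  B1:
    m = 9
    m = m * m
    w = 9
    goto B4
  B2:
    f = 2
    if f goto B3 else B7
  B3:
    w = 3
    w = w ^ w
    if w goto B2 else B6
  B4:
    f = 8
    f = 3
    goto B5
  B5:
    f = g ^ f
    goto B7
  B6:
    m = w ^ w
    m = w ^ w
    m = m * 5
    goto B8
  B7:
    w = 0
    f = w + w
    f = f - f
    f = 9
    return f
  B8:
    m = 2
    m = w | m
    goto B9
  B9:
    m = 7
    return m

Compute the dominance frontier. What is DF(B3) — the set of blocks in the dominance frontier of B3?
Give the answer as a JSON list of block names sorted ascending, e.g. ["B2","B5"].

idom tree: B1←B0 B2←B0 B3←B2 B4←B1 B5←B4 B6←B3 B7←B0 B8←B6 B9←B8
Dom∩ at merges:
  B2: preds {B0,B3}: {B0} ∩ {B0,B2,B3} = {B0}; idom=B0
  B7: preds {B2,B5}: {B0,B2} ∩ {B0,B1,B4,B5} = {B0}; idom=B0

DF derivation:
  join B2 pred B0: · stop@B0
  join B2 pred B3: B3→B2 stop@B0
  join B7 pred B2: B2 stop@B0
  join B7 pred B5: B5→B4→B1 stop@B0
  B0 → ∅
  B1 → {B7}
  B2 → {B2,B7}
  B3 → {B2}
  B4 → {B7}
  B5 → {B7}
  B6 → ∅
  B7 → ∅
  B8 → ∅
  B9 → ∅

DF(B3) = ["B2"]

Answer: ["B2"]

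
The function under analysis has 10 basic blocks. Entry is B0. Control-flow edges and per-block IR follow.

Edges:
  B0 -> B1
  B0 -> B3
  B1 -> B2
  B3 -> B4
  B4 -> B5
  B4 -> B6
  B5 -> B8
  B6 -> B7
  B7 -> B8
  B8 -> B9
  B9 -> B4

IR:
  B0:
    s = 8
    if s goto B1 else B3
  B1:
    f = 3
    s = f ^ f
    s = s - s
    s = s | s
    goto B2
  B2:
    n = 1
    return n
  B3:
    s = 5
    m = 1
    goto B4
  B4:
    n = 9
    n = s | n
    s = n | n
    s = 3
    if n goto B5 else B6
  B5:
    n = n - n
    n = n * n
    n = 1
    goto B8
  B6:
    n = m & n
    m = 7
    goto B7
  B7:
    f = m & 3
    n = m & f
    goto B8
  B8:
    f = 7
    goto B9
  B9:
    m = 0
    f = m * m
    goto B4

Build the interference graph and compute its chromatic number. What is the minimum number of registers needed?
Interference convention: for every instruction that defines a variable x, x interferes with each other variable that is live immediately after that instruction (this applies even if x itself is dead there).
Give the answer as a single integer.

Answer: 3

Analysis:
Block summaries:
  B0 def {s} use ∅
  B1 def {f,s} use ∅
  B2 def {n} use ∅
  B3 def {m,s} use ∅
  B4 def {n,s} use {s}
  B5 def {n} use {n}
  B6 def {m,n} use {m,n}
  B7 def {f,n} use {m}
  B8 def {f} use ∅
  B9 def {f,m} use ∅

Live sets:
  B0 li=∅ lo=∅
  B1 li=∅ lo=∅
  B2 li=∅ lo=∅
  B3 li=∅ lo={m,s}
  B4 li={m,s} lo={m,n,s}
  B5 li={n,s} lo={s}
  B6 li={m,n,s} lo={m,s}
  B7 li={m,s} lo={s}
  B8 li={s} lo={s}
  B9 li={s} lo={m,s}

Conflict graph:
  f↔{m,s}
  m↔{f,n,s}
  n↔{m,s}
  s↔{f,m,n}

Chromatic number:
  {f,m,s} pairwise interfere (3-clique) ⇒ χ ≥ 3
  assign f→r2 m→r0 n→r2 s→r1 — no edge inside a register ⇒ χ ≤ 3
  χ = 3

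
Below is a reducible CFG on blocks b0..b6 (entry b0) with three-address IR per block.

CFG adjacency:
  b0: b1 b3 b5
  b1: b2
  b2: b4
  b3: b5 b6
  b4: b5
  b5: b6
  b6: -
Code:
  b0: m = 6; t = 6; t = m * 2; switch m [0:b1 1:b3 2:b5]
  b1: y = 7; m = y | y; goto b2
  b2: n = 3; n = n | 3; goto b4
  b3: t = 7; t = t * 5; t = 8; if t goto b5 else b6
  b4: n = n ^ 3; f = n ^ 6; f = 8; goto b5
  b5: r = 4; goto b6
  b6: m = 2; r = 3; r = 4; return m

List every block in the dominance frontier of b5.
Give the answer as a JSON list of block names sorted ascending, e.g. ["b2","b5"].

idom tree: b1←b0 b2←b1 b3←b0 b4←b2 b5←b0 b6←b0
Join-block Dom:
  b5: preds {b0,b3,b4}: {b0} ∩ {b0,b3} ∩ {b0,b1,b2,b4} = {b0}; idom=b0
  b6: preds {b3,b5}: {b0,b3} ∩ {b0,b5} = {b0}; idom=b0

DF derivation:
  b5←b0: walk · to b0
  b5←b3: walk b3 to b0
  b5←b4: walk b4→b2→b1 to b0
  b6←b3: walk b3 to b0
  b6←b5: walk b5 to b0
  b0: DF=∅
  b1: DF={b5}
  b2: DF={b5}
  b3: DF={b5,b6}
  b4: DF={b5}
  b5: DF={b6}
  b6: DF=∅

DF(b5) = ["b6"]

Answer: ["b6"]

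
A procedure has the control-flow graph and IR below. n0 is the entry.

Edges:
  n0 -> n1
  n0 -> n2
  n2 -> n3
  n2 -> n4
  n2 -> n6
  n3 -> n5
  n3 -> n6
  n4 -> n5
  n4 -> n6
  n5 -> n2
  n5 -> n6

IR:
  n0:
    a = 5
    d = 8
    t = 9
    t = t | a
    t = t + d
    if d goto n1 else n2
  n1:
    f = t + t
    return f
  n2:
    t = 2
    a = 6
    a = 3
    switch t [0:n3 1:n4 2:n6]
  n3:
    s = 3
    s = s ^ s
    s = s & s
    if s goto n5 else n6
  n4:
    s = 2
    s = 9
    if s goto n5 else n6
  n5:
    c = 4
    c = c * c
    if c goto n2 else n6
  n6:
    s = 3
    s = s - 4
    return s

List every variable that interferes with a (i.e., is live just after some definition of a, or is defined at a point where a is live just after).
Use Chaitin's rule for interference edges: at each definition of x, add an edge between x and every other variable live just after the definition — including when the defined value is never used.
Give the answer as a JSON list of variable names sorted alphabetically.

Per-block:
  n0: def={a,d,t} ue=∅
  n1: def={f} ue={t}
  n2: def={a,t} ue=∅
  n3: def={s} ue=∅
  n4: def={s} ue=∅
  n5: def={c} ue=∅
  n6: def={s} ue=∅

Live sets:
  n0 li=∅ lo={t}
  n1 li={t} lo=∅
  n2 li=∅ lo=∅
  n3 li=∅ lo=∅
  n4 li=∅ lo=∅
  n5 li=∅ lo=∅
  n6 li=∅ lo=∅

Conflict graph:
  a: {d,t}
  c: ∅
  d: {a,t}
  f: ∅
  s: ∅
  t: {a,d}

N(a) = ["d", "t"]

Answer: ["d", "t"]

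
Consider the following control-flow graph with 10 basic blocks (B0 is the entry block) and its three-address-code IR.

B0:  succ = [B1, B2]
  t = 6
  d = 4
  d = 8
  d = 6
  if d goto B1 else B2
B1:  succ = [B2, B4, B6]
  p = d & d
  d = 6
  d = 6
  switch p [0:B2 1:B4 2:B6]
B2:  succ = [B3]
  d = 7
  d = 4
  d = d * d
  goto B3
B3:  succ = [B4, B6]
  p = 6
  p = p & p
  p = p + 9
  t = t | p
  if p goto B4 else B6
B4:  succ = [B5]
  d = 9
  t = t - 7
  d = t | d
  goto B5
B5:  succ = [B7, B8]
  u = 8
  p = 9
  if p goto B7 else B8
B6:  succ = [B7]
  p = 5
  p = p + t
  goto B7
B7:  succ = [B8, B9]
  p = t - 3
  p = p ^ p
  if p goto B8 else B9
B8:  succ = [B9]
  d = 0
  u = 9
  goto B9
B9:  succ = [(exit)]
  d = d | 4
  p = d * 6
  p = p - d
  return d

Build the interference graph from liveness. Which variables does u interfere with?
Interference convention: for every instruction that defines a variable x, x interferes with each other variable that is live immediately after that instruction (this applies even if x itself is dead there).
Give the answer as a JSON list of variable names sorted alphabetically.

Answer: ["d", "t"]

Analysis:
def/use:
  B0 def {d,t} use ∅
  B1 def {d,p} use {d}
  B2 def {d} use ∅
  B3 def {p,t} use {t}
  B4 def {d,t} use {t}
  B5 def {p,u} use ∅
  B6 def {p} use {t}
  B7 def {p} use {t}
  B8 def {d,u} use ∅
  B9 def {d,p} use {d}

Live sets:
  B0: in=∅ out={d,t}
  B1: in={d,t} out={d,t}
  B2: in={t} out={d,t}
  B3: in={d,t} out={d,t}
  B4: in={t} out={d,t}
  B5: in={d,t} out={d,t}
  B6: in={d,t} out={d,t}
  B7: in={d,t} out={d}
  B8: in=∅ out={d}
  B9: in={d} out=∅

Interference:
  d: {p,t,u}
  p: {d,t}
  t: {d,p,u}
  u: {d,t}

N(u) = ["d", "t"]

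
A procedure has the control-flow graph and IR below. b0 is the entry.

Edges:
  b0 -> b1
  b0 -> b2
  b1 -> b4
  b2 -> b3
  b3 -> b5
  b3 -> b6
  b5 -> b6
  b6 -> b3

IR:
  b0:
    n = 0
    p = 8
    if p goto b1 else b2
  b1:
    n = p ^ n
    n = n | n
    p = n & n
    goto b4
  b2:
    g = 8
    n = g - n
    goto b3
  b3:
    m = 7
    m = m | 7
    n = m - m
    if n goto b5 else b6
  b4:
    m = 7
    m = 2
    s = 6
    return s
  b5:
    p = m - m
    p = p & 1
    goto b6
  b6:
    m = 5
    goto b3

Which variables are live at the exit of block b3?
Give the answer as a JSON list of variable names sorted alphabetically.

def/use:
  b0: def={n,p} ue=∅
  b1: def={n,p} ue={n,p}
  b2: def={g,n} ue={n}
  b3: def={m,n} ue=∅
  b4: def={m,s} ue=∅
  b5: def={p} ue={m}
  b6: def={m} ue=∅

Backward fixpoint:
  b0: in=∅ out={n,p}
  b1: in={n,p} out=∅
  b2: in={n} out=∅
  b3: in=∅ out={m}
  b4: in=∅ out=∅
  b5: in={m} out=∅
  b6: in=∅ out=∅

live-out(b3) = ["m"]

Answer: ["m"]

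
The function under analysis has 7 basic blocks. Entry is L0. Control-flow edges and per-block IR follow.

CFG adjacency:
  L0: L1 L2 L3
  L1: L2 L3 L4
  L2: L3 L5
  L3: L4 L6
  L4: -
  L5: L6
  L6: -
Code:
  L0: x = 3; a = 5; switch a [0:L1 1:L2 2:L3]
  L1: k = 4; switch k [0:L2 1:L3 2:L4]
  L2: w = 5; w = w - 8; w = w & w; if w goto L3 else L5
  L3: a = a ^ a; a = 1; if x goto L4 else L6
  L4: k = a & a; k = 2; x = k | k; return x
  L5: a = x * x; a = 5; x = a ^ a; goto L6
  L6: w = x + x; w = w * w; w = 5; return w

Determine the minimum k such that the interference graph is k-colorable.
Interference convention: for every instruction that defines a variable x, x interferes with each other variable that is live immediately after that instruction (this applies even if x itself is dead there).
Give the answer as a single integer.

Per-block:
  L0: {a,x} / ∅
  L1: {k} / ∅
  L2: {w} / ∅
  L3: {a} / {a,x}
  L4: {k,x} / {a}
  L5: {a,x} / {x}
  L6: {w} / {x}

Backward fixpoint:
  L0: in=∅ out={a,x}
  L1: in={a,x} out={a,x}
  L2: in={a,x} out={a,x}
  L3: in={a,x} out={a,x}
  L4: in={a} out=∅
  L5: in={x} out={x}
  L6: in={x} out=∅

Interfere edges:
  a — {k,w,x}
  k — {a,x}
  w — {a,x}
  x — {a,k,w}

Chromatic number:
  clique {a,k,x} ⇒ need ≥ 3
  3-colouring: R0={a}  R1={x}  R2={k,w}
  χ = 3

Answer: 3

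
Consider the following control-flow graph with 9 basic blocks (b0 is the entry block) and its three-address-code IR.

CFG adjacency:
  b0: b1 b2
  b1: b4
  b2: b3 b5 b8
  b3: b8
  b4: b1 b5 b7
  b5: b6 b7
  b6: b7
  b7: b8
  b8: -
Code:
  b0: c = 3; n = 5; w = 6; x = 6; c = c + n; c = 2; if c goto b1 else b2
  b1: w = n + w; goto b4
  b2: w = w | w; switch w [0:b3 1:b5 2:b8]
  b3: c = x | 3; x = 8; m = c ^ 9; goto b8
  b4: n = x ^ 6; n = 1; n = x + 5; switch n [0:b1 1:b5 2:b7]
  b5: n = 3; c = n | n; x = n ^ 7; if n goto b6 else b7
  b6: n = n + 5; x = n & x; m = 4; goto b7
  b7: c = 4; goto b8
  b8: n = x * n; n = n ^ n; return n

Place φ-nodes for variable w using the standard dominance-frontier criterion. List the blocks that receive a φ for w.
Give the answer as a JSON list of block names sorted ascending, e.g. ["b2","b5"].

idom tree: b1←b0 b2←b0 b3←b2 b4←b1 b5←b0 b6←b5 b7←b0 b8←b0
Dom∩ at merges:
  b1: preds {b0,b4}: {b0} ∩ {b0,b1,b4} = {b0}; idom=b0
  b5: preds {b2,b4}: {b0,b2} ∩ {b0,b1,b4} = {b0}; idom=b0
  b7: preds {b4,b5,b6}: {b0,b1,b4} ∩ {b0,b5} ∩ {b0,b5,b6} = {b0}; idom=b0
  b8: preds {b2,b3,b7}: {b0,b2} ∩ {b0,b2,b3} ∩ {b0,b7} = {b0}; idom=b0

DF walk-up:
  b1←b0: walk · to b0
  b1←b4: walk b4→b1 to b0
  b5←b2: walk b2 to b0
  b5←b4: walk b4→b1 to b0
  b7←b4: walk b4→b1 to b0
  b7←b5: walk b5 to b0
  b7←b6: walk b6→b5 to b0
  b8←b2: walk b2 to b0
  b8←b3: walk b3→b2 to b0
  b8←b7: walk b7 to b0
  b0 → ∅
  b1 → {b1,b5,b7}
  b2 → {b5,b8}
  b3 → {b8}
  b4 → {b1,b5,b7}
  b5 → {b7}
  b6 → {b7}
  b7 → {b8}
  b8 → ∅

φ for w: defs {b0,b1,b2}
  DF⁺ = {b1,b5,b7,b8}

Answer: ["b1", "b5", "b7", "b8"]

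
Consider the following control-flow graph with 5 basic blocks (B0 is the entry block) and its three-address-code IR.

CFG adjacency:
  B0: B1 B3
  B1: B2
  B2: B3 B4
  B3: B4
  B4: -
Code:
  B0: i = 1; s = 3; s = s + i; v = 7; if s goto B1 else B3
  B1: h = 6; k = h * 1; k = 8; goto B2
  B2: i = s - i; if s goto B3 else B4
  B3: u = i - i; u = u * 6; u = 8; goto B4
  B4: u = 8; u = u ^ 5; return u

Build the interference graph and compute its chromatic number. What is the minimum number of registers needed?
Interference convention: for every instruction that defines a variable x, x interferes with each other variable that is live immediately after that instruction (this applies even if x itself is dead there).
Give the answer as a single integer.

Answer: 3

Working:
Block summaries:
  B0: {i,s,v} / ∅
  B1: {h,k} / ∅
  B2: {i} / {i,s}
  B3: {u} / {i}
  B4: {u} / ∅

Backward fixpoint:
  B0: in=∅ out={i,s}
  B1: in={i,s} out={i,s}
  B2: in={i,s} out={i}
  B3: in={i} out=∅
  B4: in=∅ out=∅

Conflict graph:
  h↔{i,s}
  i↔{h,k,s,v}
  k↔{i,s}
  s↔{h,i,k,v}
  u↔∅
  v↔{i,s}

Chromatic number:
  lower bound: {h,i,s} mutually conflict ⇒ χ ≥ 3
  3-colouring: R0={i,u}  R1={s}  R2={h,k,v}
  χ = 3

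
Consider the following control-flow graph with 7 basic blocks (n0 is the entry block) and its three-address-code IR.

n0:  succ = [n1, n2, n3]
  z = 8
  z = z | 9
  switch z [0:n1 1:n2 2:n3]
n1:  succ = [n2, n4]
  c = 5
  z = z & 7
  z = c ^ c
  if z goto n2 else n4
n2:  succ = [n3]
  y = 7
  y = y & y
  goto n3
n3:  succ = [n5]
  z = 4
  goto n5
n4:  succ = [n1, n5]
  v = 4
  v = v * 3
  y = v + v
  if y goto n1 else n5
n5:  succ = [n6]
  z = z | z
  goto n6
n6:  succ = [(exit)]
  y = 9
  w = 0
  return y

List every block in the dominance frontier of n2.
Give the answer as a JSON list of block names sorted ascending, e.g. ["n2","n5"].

idom tree: n1←n0 n2←n0 n3←n0 n4←n1 n5←n0 n6←n5
Dom at joins:
  n1: preds {n0,n4}: {n0} ∩ {n0,n1,n4} = {n0}; idom=n0
  n2: preds {n0,n1}: {n0} ∩ {n0,n1} = {n0}; idom=n0
  n3: preds {n0,n2}: {n0} ∩ {n0,n2} = {n0}; idom=n0
  n5: preds {n3,n4}: {n0,n3} ∩ {n0,n1,n4} = {n0}; idom=n0

DF derivation:
  join n1 pred n0: · stop@n0
  join n1 pred n4: n4→n1 stop@n0
  join n2 pred n0: · stop@n0
  join n2 pred n1: n1 stop@n0
  join n3 pred n0: · stop@n0
  join n3 pred n2: n2 stop@n0
  join n5 pred n3: n3 stop@n0
  join n5 pred n4: n4→n1 stop@n0
  DF(n0)=∅
  DF(n1)={n1,n2,n5}
  DF(n2)={n3}
  DF(n3)={n5}
  DF(n4)={n1,n5}
  DF(n5)=∅
  DF(n6)=∅

DF(n2) = ["n3"]

Answer: ["n3"]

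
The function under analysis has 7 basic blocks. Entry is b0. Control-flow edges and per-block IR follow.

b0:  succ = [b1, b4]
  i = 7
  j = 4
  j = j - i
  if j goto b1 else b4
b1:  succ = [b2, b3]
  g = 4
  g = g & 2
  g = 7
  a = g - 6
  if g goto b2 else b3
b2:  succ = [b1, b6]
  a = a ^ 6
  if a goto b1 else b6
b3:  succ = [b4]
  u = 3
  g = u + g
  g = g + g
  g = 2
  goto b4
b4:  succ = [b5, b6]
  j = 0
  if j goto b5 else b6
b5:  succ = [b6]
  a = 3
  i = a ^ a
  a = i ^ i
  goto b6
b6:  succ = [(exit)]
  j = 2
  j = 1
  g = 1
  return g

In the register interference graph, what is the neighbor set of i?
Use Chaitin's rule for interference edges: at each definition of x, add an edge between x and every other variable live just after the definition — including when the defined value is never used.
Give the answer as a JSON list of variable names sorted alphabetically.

Block summaries:
  b0 def {i,j} use ∅
  b1 def {a,g} use ∅
  b2 def {a} use {a}
  b3 def {g,u} use {g}
  b4 def {j} use ∅
  b5 def {a,i} use ∅
  b6 def {g,j} use ∅

Backward fixpoint:
  b0 li=∅ lo=∅
  b1 li=∅ lo={a,g}
  b2 li={a} lo=∅
  b3 li={g} lo=∅
  b4 li=∅ lo=∅
  b5 li=∅ lo=∅
  b6 li=∅ lo=∅

Interference:
  a — {g}
  g — {a,u}
  i — {j}
  j — {i}
  u — {g}

N(i) = ["j"]

Answer: ["j"]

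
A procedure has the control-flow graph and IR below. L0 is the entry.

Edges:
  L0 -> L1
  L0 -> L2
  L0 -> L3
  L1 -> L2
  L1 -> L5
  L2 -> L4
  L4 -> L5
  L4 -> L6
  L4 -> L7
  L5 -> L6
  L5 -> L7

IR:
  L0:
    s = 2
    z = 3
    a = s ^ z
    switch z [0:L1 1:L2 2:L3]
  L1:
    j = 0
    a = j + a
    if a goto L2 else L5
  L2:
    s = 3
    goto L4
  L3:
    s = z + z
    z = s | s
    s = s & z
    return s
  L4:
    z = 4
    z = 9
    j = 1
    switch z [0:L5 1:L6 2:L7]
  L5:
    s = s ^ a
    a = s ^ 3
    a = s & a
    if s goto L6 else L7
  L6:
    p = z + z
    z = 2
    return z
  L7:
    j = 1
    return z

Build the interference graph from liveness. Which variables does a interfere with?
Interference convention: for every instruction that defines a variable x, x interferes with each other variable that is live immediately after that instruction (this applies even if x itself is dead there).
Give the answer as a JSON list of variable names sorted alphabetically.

Per-block:
  L0: def={a,s,z} ue=∅
  L1: def={a,j} ue={a}
  L2: def={s} ue=∅
  L3: def={s,z} ue={z}
  L4: def={j,z} ue=∅
  L5: def={a,s} ue={a,s}
  L6: def={p,z} ue={z}
  L7: def={j} ue={z}

Live sets:
  live L0: ∅→{a,s,z}
  live L1: {a,s,z}→{a,s,z}
  live L2: {a}→{a,s}
  live L3: {z}→∅
  live L4: {a,s}→{a,s,z}
  live L5: {a,s,z}→{z}
  live L6: {z}→∅
  live L7: {z}→∅

Interference:
  a↔{j,s,z}
  j↔{a,s,z}
  p↔∅
  s↔{a,j,z}
  z↔{a,j,s}

N(a) = ["j", "s", "z"]

Answer: ["j", "s", "z"]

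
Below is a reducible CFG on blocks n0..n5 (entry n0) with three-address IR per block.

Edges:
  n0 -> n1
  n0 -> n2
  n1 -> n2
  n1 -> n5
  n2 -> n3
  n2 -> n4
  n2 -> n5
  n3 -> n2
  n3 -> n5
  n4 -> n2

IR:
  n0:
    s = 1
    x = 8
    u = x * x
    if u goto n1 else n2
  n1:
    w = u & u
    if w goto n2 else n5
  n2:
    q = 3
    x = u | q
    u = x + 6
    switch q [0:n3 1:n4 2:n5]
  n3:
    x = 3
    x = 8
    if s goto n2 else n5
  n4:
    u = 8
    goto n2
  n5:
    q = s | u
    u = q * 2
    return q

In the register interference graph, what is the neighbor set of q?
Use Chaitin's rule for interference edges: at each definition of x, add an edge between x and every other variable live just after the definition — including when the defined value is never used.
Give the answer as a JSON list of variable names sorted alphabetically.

Per-block:
  n0: {s,u,x} / ∅
  n1: {w} / {u}
  n2: {q,u,x} / {u}
  n3: {x} / {s}
  n4: {u} / ∅
  n5: {q,u} / {s,u}

Backward fixpoint:
  live n0: ∅→{s,u}
  live n1: {s,u}→{s,u}
  live n2: {s,u}→{s,u}
  live n3: {s,u}→{s,u}
  live n4: {s}→{s,u}
  live n5: {s,u}→∅

Conflict graph:
  q: {s,u,x}
  s: {q,u,w,x}
  u: {q,s,w,x}
  w: {s,u}
  x: {q,s,u}

N(q) = ["s", "u", "x"]

Answer: ["s", "u", "x"]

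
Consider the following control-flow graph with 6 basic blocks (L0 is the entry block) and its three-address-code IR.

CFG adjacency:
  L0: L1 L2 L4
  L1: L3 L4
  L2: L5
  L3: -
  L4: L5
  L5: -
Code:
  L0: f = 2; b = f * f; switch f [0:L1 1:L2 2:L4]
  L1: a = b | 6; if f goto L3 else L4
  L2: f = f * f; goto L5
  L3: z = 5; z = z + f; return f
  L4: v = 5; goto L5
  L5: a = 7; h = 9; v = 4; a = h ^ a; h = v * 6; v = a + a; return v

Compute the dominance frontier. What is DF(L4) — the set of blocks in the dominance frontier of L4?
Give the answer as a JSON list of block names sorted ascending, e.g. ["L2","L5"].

Answer: ["L5"]

Derivation:
idom tree: L1←L0 L2←L0 L3←L1 L4←L0 L5←L0
Dom at joins:
  L4: preds {L0,L1}: {L0} ∩ {L0,L1} = {L0}; idom=L0
  L5: preds {L2,L4}: {L0,L2} ∩ {L0,L4} = {L0}; idom=L0

DF derivation:
  join L4 pred L0: · stop@L0
  join L4 pred L1: L1 stop@L0
  join L5 pred L2: L2 stop@L0
  join L5 pred L4: L4 stop@L0
  L0: DF=∅
  L1: DF={L4}
  L2: DF={L5}
  L3: DF=∅
  L4: DF={L5}
  L5: DF=∅

DF(L4) = ["L5"]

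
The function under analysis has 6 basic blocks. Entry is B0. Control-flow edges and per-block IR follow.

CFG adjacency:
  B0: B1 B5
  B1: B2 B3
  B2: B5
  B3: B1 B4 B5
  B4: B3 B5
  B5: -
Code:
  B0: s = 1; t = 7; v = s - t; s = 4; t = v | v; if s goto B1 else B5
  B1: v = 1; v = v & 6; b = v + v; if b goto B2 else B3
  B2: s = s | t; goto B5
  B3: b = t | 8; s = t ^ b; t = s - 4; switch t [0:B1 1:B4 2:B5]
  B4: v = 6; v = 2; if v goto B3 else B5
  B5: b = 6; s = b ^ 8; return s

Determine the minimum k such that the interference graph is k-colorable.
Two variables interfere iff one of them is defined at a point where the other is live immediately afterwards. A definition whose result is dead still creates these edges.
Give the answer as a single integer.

Answer: 3

Working:
Block summaries:
  B0 def {s,t,v} use ∅
  B1 def {b,v} use ∅
  B2 def {s} use {s,t}
  B3 def {b,s,t} use {t}
  B4 def {v} use ∅
  B5 def {b,s} use ∅

Backward fixpoint:
  B0: in=∅ out={s,t}
  B1: in={s,t} out={s,t}
  B2: in={s,t} out=∅
  B3: in={t} out={s,t}
  B4: in={t} out={t}
  B5: in=∅ out=∅

Conflict graph:
  b — {s,t}
  s — {b,t,v}
  t — {b,s,v}
  v — {s,t}

Colouring:
  {b,s,t} pairwise interfere (3-clique) ⇒ χ ≥ 3
  3-colouring: R0={s}  R1={t}  R2={b,v}
  χ = 3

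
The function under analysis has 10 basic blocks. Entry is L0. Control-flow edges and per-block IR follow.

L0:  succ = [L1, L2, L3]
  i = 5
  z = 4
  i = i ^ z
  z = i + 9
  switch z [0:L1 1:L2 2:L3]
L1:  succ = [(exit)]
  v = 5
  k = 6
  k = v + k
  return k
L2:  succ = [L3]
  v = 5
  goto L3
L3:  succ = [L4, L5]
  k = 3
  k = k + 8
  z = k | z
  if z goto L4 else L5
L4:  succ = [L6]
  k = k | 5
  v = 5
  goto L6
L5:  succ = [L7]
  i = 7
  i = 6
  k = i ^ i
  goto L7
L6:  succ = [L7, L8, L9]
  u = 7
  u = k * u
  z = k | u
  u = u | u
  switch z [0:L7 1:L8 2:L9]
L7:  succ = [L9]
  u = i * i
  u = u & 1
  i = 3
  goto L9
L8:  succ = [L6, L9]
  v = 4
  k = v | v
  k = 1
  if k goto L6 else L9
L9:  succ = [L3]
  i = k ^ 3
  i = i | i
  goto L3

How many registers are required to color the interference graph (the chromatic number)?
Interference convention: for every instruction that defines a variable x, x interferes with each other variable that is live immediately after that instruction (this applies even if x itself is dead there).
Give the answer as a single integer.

Answer: 4

Derivation:
Block summaries:
  L0 def {i,z} use ∅
  L1 def {k,v} use ∅
  L2 def {v} use ∅
  L3 def {k,z} use {z}
  L4 def {k,v} use {k}
  L5 def {i,k} use ∅
  L6 def {u,z} use {k}
  L7 def {i,u} use {i}
  L8 def {k,v} use ∅
  L9 def {i} use {k}

Liveness:
  L0: in=∅ out={i,z}
  L1: in=∅ out=∅
  L2: in={i,z} out={i,z}
  L3: in={i,z} out={i,k,z}
  L4: in={i,k} out={i,k}
  L5: in={z} out={i,k,z}
  L6: in={i,k} out={i,k,z}
  L7: in={i,k,z} out={k,z}
  L8: in={i,z} out={i,k,z}
  L9: in={k,z} out={i,z}

Interference:
  i: {k,u,v,z}
  k: {i,u,v,z}
  u: {i,k,z}
  v: {i,k,z}
  z: {i,k,u,v}

Registers:
  {i,k,u,z} pairwise interfere (4-clique) ⇒ χ ≥ 4
  4-colouring: r0={i}  r1={k}  r2={z}  r3={u,v}
  χ = 4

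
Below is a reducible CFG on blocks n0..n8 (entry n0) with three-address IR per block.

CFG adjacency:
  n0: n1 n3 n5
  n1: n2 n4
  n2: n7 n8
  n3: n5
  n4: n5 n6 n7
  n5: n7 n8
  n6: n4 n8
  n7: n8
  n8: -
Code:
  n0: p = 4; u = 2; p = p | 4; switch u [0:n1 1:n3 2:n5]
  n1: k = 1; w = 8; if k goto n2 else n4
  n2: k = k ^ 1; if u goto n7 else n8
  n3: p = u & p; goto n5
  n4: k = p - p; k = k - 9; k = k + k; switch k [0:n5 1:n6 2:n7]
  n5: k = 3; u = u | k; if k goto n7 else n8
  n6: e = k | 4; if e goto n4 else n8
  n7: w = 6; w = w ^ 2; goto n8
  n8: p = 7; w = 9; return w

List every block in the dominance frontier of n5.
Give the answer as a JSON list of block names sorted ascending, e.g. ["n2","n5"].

Answer: ["n7", "n8"]

Working:
idom tree: n1←n0 n2←n1 n3←n0 n4←n1 n5←n0 n6←n4 n7←n0 n8←n0
Dom∩ at merges:
  n4: preds {n1,n6}: {n0,n1} ∩ {n0,n1,n4,n6} = {n0,n1}; idom=n1
  n5: preds {n0,n3,n4}: {n0} ∩ {n0,n3} ∩ {n0,n1,n4} = {n0}; idom=n0
  n7: preds {n2,n4,n5}: {n0,n1,n2} ∩ {n0,n1,n4} ∩ {n0,n5} = {n0}; idom=n0
  n8: preds {n2,n5,n6,n7}: {n0,n1,n2} ∩ {n0,n5} ∩ {n0,n1,n4,n6} ∩ {n0,n7} = {n0}; idom=n0

DF walk-up:
  join n4 pred n1: · stop@n1
  join n4 pred n6: n6→n4 stop@n1
  join n5 pred n0: · stop@n0
  join n5 pred n3: n3 stop@n0
  join n5 pred n4: n4→n1 stop@n0
  join n7 pred n2: n2→n1 stop@n0
  join n7 pred n4: n4→n1 stop@n0
  join n7 pred n5: n5 stop@n0
  join n8 pred n2: n2→n1 stop@n0
  join n8 pred n5: n5 stop@n0
  join n8 pred n6: n6→n4→n1 stop@n0
  join n8 pred n7: n7 stop@n0
  n0 → ∅
  n1 → {n5,n7,n8}
  n2 → {n7,n8}
  n3 → {n5}
  n4 → {n4,n5,n7,n8}
  n5 → {n7,n8}
  n6 → {n4,n8}
  n7 → {n8}
  n8 → ∅

DF(n5) = ["n7", "n8"]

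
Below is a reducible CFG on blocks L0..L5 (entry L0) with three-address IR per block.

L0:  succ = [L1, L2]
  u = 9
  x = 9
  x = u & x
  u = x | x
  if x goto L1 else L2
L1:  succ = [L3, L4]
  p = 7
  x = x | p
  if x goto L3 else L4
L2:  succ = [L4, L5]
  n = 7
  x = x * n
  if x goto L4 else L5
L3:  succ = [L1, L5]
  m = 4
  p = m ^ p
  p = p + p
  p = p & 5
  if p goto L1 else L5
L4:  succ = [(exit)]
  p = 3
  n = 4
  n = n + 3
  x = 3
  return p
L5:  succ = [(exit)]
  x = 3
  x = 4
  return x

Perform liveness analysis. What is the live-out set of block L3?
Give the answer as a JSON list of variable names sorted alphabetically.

Block summaries:
  L0: def={u,x} ue=∅
  L1: def={p,x} ue={x}
  L2: def={n,x} ue={x}
  L3: def={m,p} ue={p}
  L4: def={n,p,x} ue=∅
  L5: def={x} ue=∅

Live sets:
  L0 li=∅ lo={x}
  L1 li={x} lo={p,x}
  L2 li={x} lo=∅
  L3 li={p,x} lo={x}
  L4 li=∅ lo=∅
  L5 li=∅ lo=∅

live-out(L3) = ["x"]

Answer: ["x"]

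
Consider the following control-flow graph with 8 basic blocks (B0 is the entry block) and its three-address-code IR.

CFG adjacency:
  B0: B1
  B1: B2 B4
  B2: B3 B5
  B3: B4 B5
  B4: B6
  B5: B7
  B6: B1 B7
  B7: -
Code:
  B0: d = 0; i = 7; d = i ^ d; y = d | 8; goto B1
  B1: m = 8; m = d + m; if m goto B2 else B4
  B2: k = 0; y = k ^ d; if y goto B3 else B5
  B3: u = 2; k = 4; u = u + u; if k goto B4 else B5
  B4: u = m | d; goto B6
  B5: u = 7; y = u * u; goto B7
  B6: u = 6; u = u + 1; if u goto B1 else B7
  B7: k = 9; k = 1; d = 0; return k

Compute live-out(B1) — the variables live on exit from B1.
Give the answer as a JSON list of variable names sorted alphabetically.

def/use:
  B0: {d,i,y} / ∅
  B1: {m} / {d}
  B2: {k,y} / {d}
  B3: {k,u} / ∅
  B4: {u} / {d,m}
  B5: {u,y} / ∅
  B6: {u} / ∅
  B7: {d,k} / ∅

Backward fixpoint:
  B0 li=∅ lo={d}
  B1 li={d} lo={d,m}
  B2 li={d,m} lo={d,m}
  B3 li={d,m} lo={d,m}
  B4 li={d,m} lo={d}
  B5 li=∅ lo=∅
  B6 li={d} lo={d}
  B7 li=∅ lo=∅

live-out(B1) = ["d", "m"]

Answer: ["d", "m"]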